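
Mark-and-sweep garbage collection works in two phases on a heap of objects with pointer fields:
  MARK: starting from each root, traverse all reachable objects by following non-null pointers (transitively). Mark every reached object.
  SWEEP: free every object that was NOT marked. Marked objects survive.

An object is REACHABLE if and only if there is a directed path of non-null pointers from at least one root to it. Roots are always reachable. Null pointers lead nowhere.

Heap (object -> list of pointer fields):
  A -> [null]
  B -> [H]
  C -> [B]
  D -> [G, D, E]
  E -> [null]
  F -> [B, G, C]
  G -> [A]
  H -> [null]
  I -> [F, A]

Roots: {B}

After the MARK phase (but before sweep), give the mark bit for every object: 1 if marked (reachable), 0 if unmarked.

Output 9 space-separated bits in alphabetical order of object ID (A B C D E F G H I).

Answer: 0 1 0 0 0 0 0 1 0

Derivation:
Roots: B
Mark B: refs=H, marked=B
Mark H: refs=null, marked=B H
Unmarked (collected): A C D E F G I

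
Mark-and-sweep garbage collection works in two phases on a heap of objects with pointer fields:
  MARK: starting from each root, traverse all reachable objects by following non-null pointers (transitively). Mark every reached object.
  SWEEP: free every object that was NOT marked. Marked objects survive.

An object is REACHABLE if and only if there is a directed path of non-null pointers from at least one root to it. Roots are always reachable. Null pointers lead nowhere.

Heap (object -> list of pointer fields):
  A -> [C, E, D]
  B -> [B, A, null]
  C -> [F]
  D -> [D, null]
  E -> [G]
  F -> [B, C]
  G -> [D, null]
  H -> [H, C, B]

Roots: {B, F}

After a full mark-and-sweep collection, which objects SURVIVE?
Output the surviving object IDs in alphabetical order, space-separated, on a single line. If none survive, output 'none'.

Answer: A B C D E F G

Derivation:
Roots: B F
Mark B: refs=B A null, marked=B
Mark F: refs=B C, marked=B F
Mark A: refs=C E D, marked=A B F
Mark C: refs=F, marked=A B C F
Mark E: refs=G, marked=A B C E F
Mark D: refs=D null, marked=A B C D E F
Mark G: refs=D null, marked=A B C D E F G
Unmarked (collected): H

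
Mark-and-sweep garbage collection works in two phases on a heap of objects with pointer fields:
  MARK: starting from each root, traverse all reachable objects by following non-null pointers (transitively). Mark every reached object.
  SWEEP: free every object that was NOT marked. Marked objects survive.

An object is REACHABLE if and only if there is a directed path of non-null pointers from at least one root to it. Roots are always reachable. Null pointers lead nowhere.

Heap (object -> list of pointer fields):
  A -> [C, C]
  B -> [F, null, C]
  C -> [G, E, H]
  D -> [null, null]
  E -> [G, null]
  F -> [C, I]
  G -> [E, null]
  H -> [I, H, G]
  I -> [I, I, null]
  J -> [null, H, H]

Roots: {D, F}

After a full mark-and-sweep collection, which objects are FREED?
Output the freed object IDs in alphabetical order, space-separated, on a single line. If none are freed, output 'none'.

Roots: D F
Mark D: refs=null null, marked=D
Mark F: refs=C I, marked=D F
Mark C: refs=G E H, marked=C D F
Mark I: refs=I I null, marked=C D F I
Mark G: refs=E null, marked=C D F G I
Mark E: refs=G null, marked=C D E F G I
Mark H: refs=I H G, marked=C D E F G H I
Unmarked (collected): A B J

Answer: A B J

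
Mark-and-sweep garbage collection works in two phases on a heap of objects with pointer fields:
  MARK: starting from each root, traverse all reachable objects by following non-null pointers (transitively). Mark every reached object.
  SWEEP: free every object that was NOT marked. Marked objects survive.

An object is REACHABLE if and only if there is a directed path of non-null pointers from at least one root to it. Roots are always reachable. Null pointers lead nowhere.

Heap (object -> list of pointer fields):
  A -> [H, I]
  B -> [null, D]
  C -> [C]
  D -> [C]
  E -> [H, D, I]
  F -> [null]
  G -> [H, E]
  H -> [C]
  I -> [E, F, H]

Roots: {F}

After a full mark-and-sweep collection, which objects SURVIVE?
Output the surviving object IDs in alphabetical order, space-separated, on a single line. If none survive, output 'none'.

Roots: F
Mark F: refs=null, marked=F
Unmarked (collected): A B C D E G H I

Answer: F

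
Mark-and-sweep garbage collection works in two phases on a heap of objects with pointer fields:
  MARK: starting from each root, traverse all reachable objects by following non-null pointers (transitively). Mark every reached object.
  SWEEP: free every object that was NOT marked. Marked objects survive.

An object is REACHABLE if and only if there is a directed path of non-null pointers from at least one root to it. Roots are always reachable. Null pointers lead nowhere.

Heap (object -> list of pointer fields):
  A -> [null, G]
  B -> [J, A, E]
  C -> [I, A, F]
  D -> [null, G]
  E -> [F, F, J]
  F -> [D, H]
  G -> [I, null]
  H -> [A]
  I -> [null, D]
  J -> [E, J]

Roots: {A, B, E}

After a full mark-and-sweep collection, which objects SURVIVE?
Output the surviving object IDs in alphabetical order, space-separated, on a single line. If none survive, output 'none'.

Answer: A B D E F G H I J

Derivation:
Roots: A B E
Mark A: refs=null G, marked=A
Mark B: refs=J A E, marked=A B
Mark E: refs=F F J, marked=A B E
Mark G: refs=I null, marked=A B E G
Mark J: refs=E J, marked=A B E G J
Mark F: refs=D H, marked=A B E F G J
Mark I: refs=null D, marked=A B E F G I J
Mark D: refs=null G, marked=A B D E F G I J
Mark H: refs=A, marked=A B D E F G H I J
Unmarked (collected): C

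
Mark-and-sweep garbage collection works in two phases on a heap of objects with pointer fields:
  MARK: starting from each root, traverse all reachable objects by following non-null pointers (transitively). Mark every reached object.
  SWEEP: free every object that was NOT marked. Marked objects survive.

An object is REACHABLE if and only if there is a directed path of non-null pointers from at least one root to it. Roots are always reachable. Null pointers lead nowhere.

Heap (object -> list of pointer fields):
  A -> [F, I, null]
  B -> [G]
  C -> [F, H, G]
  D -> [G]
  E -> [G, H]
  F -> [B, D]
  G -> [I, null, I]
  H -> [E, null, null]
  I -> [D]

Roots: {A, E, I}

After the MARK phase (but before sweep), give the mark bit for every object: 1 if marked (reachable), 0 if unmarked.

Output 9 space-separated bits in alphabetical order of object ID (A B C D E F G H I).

Roots: A E I
Mark A: refs=F I null, marked=A
Mark E: refs=G H, marked=A E
Mark I: refs=D, marked=A E I
Mark F: refs=B D, marked=A E F I
Mark G: refs=I null I, marked=A E F G I
Mark H: refs=E null null, marked=A E F G H I
Mark D: refs=G, marked=A D E F G H I
Mark B: refs=G, marked=A B D E F G H I
Unmarked (collected): C

Answer: 1 1 0 1 1 1 1 1 1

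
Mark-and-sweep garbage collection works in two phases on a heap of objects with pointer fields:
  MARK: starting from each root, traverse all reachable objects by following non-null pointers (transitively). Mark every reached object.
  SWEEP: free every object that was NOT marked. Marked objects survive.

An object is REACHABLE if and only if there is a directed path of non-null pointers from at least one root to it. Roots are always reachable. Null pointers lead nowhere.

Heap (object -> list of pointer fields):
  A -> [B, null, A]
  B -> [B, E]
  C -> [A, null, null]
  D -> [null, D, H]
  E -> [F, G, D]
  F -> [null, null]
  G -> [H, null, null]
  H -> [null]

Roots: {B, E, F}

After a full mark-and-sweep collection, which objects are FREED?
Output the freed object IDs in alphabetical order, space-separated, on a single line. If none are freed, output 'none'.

Answer: A C

Derivation:
Roots: B E F
Mark B: refs=B E, marked=B
Mark E: refs=F G D, marked=B E
Mark F: refs=null null, marked=B E F
Mark G: refs=H null null, marked=B E F G
Mark D: refs=null D H, marked=B D E F G
Mark H: refs=null, marked=B D E F G H
Unmarked (collected): A C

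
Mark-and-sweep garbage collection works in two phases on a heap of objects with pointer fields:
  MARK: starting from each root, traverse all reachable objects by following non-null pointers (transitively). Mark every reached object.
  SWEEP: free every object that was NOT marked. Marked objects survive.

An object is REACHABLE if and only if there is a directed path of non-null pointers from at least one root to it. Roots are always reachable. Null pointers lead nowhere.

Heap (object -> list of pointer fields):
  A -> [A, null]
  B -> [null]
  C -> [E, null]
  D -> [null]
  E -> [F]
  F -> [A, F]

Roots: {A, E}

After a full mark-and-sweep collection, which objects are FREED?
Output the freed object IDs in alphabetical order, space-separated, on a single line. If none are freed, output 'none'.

Roots: A E
Mark A: refs=A null, marked=A
Mark E: refs=F, marked=A E
Mark F: refs=A F, marked=A E F
Unmarked (collected): B C D

Answer: B C D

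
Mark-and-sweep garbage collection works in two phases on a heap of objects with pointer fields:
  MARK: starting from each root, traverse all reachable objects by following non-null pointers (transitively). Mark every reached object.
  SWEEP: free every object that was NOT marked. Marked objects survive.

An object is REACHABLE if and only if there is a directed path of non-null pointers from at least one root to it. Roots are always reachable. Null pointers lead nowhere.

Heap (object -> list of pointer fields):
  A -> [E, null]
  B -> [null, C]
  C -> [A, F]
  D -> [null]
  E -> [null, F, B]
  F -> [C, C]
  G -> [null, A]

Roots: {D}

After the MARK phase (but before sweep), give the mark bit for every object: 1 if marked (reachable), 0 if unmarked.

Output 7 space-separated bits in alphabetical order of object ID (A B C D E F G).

Roots: D
Mark D: refs=null, marked=D
Unmarked (collected): A B C E F G

Answer: 0 0 0 1 0 0 0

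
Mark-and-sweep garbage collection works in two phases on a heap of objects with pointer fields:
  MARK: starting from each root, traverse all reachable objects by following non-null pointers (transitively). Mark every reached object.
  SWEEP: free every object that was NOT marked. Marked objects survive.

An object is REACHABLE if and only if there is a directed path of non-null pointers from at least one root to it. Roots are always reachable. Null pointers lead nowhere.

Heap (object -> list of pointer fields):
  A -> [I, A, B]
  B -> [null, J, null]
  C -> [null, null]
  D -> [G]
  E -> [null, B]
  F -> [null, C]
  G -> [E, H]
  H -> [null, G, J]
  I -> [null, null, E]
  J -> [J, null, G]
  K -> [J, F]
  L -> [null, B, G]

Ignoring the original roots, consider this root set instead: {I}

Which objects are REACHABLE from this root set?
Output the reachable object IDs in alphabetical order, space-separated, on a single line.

Answer: B E G H I J

Derivation:
Roots: I
Mark I: refs=null null E, marked=I
Mark E: refs=null B, marked=E I
Mark B: refs=null J null, marked=B E I
Mark J: refs=J null G, marked=B E I J
Mark G: refs=E H, marked=B E G I J
Mark H: refs=null G J, marked=B E G H I J
Unmarked (collected): A C D F K L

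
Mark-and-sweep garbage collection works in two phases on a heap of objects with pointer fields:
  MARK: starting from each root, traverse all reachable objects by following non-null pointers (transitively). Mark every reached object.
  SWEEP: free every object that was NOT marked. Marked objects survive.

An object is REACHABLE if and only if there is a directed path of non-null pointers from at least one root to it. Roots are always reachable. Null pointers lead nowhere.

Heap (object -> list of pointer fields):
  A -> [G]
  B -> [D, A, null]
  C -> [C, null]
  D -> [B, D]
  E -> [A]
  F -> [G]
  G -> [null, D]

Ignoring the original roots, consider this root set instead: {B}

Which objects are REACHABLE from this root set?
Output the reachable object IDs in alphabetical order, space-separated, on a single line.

Roots: B
Mark B: refs=D A null, marked=B
Mark D: refs=B D, marked=B D
Mark A: refs=G, marked=A B D
Mark G: refs=null D, marked=A B D G
Unmarked (collected): C E F

Answer: A B D G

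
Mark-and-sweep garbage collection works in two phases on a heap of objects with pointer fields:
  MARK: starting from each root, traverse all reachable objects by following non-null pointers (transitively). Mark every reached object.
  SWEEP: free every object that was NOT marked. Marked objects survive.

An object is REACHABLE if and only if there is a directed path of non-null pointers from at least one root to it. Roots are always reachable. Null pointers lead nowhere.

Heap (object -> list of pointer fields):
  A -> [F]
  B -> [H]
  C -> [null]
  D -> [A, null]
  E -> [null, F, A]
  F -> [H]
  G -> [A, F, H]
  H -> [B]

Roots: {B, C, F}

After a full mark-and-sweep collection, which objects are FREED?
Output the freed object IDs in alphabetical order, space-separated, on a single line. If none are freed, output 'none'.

Answer: A D E G

Derivation:
Roots: B C F
Mark B: refs=H, marked=B
Mark C: refs=null, marked=B C
Mark F: refs=H, marked=B C F
Mark H: refs=B, marked=B C F H
Unmarked (collected): A D E G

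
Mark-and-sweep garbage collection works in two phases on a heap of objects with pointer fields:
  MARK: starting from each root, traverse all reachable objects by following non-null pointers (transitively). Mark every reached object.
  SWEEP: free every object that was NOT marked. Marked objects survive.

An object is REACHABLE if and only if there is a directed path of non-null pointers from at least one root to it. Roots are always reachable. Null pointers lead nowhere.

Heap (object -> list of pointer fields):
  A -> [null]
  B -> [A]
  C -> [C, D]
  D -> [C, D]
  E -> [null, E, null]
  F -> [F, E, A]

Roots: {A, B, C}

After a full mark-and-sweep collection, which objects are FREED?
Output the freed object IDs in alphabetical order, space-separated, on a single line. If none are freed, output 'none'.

Answer: E F

Derivation:
Roots: A B C
Mark A: refs=null, marked=A
Mark B: refs=A, marked=A B
Mark C: refs=C D, marked=A B C
Mark D: refs=C D, marked=A B C D
Unmarked (collected): E F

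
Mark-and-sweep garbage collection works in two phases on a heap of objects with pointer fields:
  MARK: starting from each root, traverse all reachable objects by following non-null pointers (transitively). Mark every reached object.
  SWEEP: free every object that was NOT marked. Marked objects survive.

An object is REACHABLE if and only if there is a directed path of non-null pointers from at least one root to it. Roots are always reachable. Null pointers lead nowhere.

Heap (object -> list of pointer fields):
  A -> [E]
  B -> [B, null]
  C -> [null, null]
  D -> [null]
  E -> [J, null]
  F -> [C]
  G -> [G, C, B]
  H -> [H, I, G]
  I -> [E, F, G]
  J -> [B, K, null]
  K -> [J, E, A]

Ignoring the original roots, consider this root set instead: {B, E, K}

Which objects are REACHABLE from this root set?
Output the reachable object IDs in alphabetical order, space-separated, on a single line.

Answer: A B E J K

Derivation:
Roots: B E K
Mark B: refs=B null, marked=B
Mark E: refs=J null, marked=B E
Mark K: refs=J E A, marked=B E K
Mark J: refs=B K null, marked=B E J K
Mark A: refs=E, marked=A B E J K
Unmarked (collected): C D F G H I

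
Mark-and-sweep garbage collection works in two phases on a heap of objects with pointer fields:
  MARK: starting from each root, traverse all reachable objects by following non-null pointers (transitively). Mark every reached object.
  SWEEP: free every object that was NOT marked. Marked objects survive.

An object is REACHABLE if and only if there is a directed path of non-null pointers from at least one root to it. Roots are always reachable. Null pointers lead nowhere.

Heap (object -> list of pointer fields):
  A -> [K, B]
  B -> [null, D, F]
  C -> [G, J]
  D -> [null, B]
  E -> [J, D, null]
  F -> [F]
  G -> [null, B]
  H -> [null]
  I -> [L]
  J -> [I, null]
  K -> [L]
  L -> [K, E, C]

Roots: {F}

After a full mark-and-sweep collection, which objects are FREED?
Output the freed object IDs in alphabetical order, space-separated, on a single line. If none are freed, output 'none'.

Answer: A B C D E G H I J K L

Derivation:
Roots: F
Mark F: refs=F, marked=F
Unmarked (collected): A B C D E G H I J K L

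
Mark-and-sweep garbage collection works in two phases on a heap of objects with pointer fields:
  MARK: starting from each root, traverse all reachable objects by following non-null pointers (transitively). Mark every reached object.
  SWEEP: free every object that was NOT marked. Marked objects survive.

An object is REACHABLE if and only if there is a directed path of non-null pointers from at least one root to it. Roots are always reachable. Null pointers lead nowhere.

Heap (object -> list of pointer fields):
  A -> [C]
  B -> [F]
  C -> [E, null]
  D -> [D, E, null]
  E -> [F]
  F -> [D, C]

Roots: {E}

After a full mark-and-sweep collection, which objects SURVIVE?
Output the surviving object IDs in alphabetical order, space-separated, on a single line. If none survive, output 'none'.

Answer: C D E F

Derivation:
Roots: E
Mark E: refs=F, marked=E
Mark F: refs=D C, marked=E F
Mark D: refs=D E null, marked=D E F
Mark C: refs=E null, marked=C D E F
Unmarked (collected): A B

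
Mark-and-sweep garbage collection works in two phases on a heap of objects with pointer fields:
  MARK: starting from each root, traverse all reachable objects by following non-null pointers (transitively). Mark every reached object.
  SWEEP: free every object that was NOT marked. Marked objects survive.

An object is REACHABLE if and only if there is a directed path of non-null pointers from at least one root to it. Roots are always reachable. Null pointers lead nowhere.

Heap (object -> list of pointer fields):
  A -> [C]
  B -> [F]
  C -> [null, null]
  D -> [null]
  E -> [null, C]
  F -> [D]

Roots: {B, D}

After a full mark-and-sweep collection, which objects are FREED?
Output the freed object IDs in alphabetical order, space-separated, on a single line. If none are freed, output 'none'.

Answer: A C E

Derivation:
Roots: B D
Mark B: refs=F, marked=B
Mark D: refs=null, marked=B D
Mark F: refs=D, marked=B D F
Unmarked (collected): A C E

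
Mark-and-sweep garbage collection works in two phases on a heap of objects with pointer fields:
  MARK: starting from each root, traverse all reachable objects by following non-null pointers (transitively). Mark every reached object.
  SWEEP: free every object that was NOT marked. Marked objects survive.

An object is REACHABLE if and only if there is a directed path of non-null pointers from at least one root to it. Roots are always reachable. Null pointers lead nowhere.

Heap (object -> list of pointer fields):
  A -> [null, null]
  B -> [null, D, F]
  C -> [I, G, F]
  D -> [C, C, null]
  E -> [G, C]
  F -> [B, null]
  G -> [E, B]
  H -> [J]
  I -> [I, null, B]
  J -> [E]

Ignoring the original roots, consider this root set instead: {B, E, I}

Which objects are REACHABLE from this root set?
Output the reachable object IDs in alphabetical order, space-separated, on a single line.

Roots: B E I
Mark B: refs=null D F, marked=B
Mark E: refs=G C, marked=B E
Mark I: refs=I null B, marked=B E I
Mark D: refs=C C null, marked=B D E I
Mark F: refs=B null, marked=B D E F I
Mark G: refs=E B, marked=B D E F G I
Mark C: refs=I G F, marked=B C D E F G I
Unmarked (collected): A H J

Answer: B C D E F G I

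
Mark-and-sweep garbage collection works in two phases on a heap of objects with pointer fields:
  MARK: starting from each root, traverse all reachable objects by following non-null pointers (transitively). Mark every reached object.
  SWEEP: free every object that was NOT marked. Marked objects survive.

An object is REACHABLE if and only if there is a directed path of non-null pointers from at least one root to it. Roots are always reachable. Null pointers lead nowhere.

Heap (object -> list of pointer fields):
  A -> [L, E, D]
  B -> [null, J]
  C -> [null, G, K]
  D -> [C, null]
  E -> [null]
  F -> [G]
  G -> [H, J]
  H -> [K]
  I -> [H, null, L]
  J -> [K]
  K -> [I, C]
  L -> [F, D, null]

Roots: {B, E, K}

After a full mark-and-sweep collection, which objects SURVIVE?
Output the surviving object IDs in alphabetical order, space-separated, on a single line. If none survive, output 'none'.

Roots: B E K
Mark B: refs=null J, marked=B
Mark E: refs=null, marked=B E
Mark K: refs=I C, marked=B E K
Mark J: refs=K, marked=B E J K
Mark I: refs=H null L, marked=B E I J K
Mark C: refs=null G K, marked=B C E I J K
Mark H: refs=K, marked=B C E H I J K
Mark L: refs=F D null, marked=B C E H I J K L
Mark G: refs=H J, marked=B C E G H I J K L
Mark F: refs=G, marked=B C E F G H I J K L
Mark D: refs=C null, marked=B C D E F G H I J K L
Unmarked (collected): A

Answer: B C D E F G H I J K L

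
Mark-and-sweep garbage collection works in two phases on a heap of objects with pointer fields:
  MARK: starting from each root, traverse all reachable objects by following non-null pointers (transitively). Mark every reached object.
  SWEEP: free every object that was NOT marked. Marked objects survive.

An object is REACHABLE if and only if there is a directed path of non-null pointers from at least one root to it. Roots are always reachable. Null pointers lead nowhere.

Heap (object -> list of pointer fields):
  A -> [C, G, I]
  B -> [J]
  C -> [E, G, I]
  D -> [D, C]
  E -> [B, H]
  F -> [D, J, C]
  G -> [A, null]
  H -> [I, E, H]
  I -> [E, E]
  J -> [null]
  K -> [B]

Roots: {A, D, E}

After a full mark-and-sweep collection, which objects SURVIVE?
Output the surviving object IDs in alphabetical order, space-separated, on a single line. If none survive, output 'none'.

Answer: A B C D E G H I J

Derivation:
Roots: A D E
Mark A: refs=C G I, marked=A
Mark D: refs=D C, marked=A D
Mark E: refs=B H, marked=A D E
Mark C: refs=E G I, marked=A C D E
Mark G: refs=A null, marked=A C D E G
Mark I: refs=E E, marked=A C D E G I
Mark B: refs=J, marked=A B C D E G I
Mark H: refs=I E H, marked=A B C D E G H I
Mark J: refs=null, marked=A B C D E G H I J
Unmarked (collected): F K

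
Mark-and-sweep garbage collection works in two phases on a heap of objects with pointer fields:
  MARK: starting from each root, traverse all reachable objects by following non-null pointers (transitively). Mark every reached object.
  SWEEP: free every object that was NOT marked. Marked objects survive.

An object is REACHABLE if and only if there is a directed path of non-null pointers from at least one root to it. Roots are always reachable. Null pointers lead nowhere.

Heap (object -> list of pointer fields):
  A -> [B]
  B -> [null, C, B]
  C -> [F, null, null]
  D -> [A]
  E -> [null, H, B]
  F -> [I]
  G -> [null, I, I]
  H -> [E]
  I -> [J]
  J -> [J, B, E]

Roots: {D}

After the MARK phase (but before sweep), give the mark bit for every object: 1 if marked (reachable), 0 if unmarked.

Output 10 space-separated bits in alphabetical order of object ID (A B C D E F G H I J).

Roots: D
Mark D: refs=A, marked=D
Mark A: refs=B, marked=A D
Mark B: refs=null C B, marked=A B D
Mark C: refs=F null null, marked=A B C D
Mark F: refs=I, marked=A B C D F
Mark I: refs=J, marked=A B C D F I
Mark J: refs=J B E, marked=A B C D F I J
Mark E: refs=null H B, marked=A B C D E F I J
Mark H: refs=E, marked=A B C D E F H I J
Unmarked (collected): G

Answer: 1 1 1 1 1 1 0 1 1 1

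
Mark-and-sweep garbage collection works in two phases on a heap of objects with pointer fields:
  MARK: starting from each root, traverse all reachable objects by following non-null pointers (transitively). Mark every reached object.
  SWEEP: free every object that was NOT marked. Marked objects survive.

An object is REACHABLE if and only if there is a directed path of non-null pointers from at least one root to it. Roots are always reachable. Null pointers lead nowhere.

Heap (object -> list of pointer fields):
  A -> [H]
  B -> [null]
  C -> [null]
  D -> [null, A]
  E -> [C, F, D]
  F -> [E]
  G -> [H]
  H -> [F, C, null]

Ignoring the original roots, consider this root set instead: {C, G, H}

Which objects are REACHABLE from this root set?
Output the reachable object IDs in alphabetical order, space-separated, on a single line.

Answer: A C D E F G H

Derivation:
Roots: C G H
Mark C: refs=null, marked=C
Mark G: refs=H, marked=C G
Mark H: refs=F C null, marked=C G H
Mark F: refs=E, marked=C F G H
Mark E: refs=C F D, marked=C E F G H
Mark D: refs=null A, marked=C D E F G H
Mark A: refs=H, marked=A C D E F G H
Unmarked (collected): B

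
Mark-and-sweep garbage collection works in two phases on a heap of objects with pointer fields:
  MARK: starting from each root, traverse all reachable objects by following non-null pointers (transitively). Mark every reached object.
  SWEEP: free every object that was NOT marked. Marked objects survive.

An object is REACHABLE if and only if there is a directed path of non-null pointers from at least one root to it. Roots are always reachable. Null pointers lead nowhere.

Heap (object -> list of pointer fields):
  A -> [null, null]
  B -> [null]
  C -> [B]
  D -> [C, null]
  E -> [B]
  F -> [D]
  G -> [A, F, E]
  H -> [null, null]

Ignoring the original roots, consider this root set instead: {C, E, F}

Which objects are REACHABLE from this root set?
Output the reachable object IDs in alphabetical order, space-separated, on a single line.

Roots: C E F
Mark C: refs=B, marked=C
Mark E: refs=B, marked=C E
Mark F: refs=D, marked=C E F
Mark B: refs=null, marked=B C E F
Mark D: refs=C null, marked=B C D E F
Unmarked (collected): A G H

Answer: B C D E F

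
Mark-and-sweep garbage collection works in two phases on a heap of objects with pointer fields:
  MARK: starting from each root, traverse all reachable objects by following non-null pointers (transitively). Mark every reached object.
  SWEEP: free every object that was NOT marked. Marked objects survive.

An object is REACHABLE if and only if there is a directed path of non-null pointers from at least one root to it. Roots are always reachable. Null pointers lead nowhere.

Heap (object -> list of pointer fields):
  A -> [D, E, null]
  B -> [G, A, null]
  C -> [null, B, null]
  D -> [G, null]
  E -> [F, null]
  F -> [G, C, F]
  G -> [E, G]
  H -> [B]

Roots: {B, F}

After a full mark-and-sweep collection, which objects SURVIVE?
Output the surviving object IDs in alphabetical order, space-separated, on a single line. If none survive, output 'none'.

Answer: A B C D E F G

Derivation:
Roots: B F
Mark B: refs=G A null, marked=B
Mark F: refs=G C F, marked=B F
Mark G: refs=E G, marked=B F G
Mark A: refs=D E null, marked=A B F G
Mark C: refs=null B null, marked=A B C F G
Mark E: refs=F null, marked=A B C E F G
Mark D: refs=G null, marked=A B C D E F G
Unmarked (collected): H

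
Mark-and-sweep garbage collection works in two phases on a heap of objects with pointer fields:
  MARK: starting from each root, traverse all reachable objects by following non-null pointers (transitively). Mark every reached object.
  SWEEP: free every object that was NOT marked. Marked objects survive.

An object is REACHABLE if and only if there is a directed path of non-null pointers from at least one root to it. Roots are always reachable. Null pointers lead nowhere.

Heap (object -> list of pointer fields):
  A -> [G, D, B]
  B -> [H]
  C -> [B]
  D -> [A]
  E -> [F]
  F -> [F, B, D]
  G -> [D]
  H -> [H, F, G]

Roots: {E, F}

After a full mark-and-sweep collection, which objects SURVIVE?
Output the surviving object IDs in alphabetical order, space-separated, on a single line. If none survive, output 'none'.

Answer: A B D E F G H

Derivation:
Roots: E F
Mark E: refs=F, marked=E
Mark F: refs=F B D, marked=E F
Mark B: refs=H, marked=B E F
Mark D: refs=A, marked=B D E F
Mark H: refs=H F G, marked=B D E F H
Mark A: refs=G D B, marked=A B D E F H
Mark G: refs=D, marked=A B D E F G H
Unmarked (collected): C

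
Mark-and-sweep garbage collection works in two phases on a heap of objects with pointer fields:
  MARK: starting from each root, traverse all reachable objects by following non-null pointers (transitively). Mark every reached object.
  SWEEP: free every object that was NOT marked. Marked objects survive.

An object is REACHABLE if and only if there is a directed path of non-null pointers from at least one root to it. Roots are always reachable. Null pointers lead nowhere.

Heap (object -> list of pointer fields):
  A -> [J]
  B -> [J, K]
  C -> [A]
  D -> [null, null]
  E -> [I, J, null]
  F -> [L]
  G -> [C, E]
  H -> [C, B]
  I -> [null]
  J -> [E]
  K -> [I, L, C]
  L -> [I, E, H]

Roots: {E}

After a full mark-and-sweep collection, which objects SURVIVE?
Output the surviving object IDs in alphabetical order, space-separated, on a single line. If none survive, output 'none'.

Answer: E I J

Derivation:
Roots: E
Mark E: refs=I J null, marked=E
Mark I: refs=null, marked=E I
Mark J: refs=E, marked=E I J
Unmarked (collected): A B C D F G H K L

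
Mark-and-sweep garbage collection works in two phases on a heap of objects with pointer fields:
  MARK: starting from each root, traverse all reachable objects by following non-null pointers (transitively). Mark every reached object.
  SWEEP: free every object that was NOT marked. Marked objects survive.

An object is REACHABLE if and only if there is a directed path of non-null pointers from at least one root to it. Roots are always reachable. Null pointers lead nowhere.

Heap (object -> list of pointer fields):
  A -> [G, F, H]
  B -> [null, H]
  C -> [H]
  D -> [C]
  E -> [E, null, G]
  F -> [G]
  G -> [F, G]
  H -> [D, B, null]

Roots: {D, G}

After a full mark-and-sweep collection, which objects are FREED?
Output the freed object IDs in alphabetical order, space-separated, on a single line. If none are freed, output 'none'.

Roots: D G
Mark D: refs=C, marked=D
Mark G: refs=F G, marked=D G
Mark C: refs=H, marked=C D G
Mark F: refs=G, marked=C D F G
Mark H: refs=D B null, marked=C D F G H
Mark B: refs=null H, marked=B C D F G H
Unmarked (collected): A E

Answer: A E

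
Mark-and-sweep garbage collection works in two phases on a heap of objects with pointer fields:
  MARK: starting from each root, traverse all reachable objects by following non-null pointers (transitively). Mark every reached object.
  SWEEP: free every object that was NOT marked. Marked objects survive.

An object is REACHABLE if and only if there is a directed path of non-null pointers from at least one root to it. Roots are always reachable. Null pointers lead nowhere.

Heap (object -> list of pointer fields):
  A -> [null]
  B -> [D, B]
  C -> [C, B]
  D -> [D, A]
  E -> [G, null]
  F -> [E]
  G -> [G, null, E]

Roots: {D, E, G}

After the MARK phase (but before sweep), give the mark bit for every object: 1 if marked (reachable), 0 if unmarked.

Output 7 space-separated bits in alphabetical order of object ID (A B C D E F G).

Answer: 1 0 0 1 1 0 1

Derivation:
Roots: D E G
Mark D: refs=D A, marked=D
Mark E: refs=G null, marked=D E
Mark G: refs=G null E, marked=D E G
Mark A: refs=null, marked=A D E G
Unmarked (collected): B C F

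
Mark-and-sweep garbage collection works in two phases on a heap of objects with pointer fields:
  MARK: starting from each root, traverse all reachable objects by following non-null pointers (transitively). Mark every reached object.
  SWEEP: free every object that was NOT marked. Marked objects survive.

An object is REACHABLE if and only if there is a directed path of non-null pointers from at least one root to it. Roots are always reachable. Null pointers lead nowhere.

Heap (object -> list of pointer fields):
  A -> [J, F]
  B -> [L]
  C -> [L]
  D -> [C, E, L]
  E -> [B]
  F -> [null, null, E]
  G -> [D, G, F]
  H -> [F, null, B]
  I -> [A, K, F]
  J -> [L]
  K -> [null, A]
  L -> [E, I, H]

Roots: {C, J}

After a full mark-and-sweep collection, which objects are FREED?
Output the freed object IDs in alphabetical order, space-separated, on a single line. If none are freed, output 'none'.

Roots: C J
Mark C: refs=L, marked=C
Mark J: refs=L, marked=C J
Mark L: refs=E I H, marked=C J L
Mark E: refs=B, marked=C E J L
Mark I: refs=A K F, marked=C E I J L
Mark H: refs=F null B, marked=C E H I J L
Mark B: refs=L, marked=B C E H I J L
Mark A: refs=J F, marked=A B C E H I J L
Mark K: refs=null A, marked=A B C E H I J K L
Mark F: refs=null null E, marked=A B C E F H I J K L
Unmarked (collected): D G

Answer: D G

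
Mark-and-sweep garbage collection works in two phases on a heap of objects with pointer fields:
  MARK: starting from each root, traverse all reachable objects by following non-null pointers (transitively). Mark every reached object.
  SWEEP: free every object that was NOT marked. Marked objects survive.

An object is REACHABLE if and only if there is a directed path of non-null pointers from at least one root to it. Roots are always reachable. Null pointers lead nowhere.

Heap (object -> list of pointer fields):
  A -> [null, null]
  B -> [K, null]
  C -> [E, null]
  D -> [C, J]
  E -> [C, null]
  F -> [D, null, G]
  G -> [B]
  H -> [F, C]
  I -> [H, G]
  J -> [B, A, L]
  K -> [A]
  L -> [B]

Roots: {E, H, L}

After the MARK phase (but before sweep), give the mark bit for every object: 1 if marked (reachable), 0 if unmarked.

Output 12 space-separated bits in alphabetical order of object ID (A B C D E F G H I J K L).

Roots: E H L
Mark E: refs=C null, marked=E
Mark H: refs=F C, marked=E H
Mark L: refs=B, marked=E H L
Mark C: refs=E null, marked=C E H L
Mark F: refs=D null G, marked=C E F H L
Mark B: refs=K null, marked=B C E F H L
Mark D: refs=C J, marked=B C D E F H L
Mark G: refs=B, marked=B C D E F G H L
Mark K: refs=A, marked=B C D E F G H K L
Mark J: refs=B A L, marked=B C D E F G H J K L
Mark A: refs=null null, marked=A B C D E F G H J K L
Unmarked (collected): I

Answer: 1 1 1 1 1 1 1 1 0 1 1 1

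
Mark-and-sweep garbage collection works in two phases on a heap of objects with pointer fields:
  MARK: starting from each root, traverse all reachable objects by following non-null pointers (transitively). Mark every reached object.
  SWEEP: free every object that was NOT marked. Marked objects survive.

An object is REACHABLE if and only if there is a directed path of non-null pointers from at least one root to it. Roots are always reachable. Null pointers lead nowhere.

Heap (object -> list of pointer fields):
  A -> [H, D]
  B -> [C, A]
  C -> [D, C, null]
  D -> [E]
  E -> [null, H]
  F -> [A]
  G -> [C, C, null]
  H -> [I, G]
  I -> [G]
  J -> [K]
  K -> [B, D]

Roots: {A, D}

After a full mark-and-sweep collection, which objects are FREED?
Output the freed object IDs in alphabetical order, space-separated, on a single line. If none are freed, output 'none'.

Roots: A D
Mark A: refs=H D, marked=A
Mark D: refs=E, marked=A D
Mark H: refs=I G, marked=A D H
Mark E: refs=null H, marked=A D E H
Mark I: refs=G, marked=A D E H I
Mark G: refs=C C null, marked=A D E G H I
Mark C: refs=D C null, marked=A C D E G H I
Unmarked (collected): B F J K

Answer: B F J K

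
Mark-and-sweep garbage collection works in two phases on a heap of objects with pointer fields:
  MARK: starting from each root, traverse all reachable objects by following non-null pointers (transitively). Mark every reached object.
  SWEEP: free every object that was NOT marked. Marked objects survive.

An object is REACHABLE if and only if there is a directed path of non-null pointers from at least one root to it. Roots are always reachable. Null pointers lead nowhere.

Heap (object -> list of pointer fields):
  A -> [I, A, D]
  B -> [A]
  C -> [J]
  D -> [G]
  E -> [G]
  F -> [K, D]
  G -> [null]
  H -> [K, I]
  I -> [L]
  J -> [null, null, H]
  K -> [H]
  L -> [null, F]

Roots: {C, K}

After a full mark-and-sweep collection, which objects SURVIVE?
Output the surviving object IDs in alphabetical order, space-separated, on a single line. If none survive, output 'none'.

Answer: C D F G H I J K L

Derivation:
Roots: C K
Mark C: refs=J, marked=C
Mark K: refs=H, marked=C K
Mark J: refs=null null H, marked=C J K
Mark H: refs=K I, marked=C H J K
Mark I: refs=L, marked=C H I J K
Mark L: refs=null F, marked=C H I J K L
Mark F: refs=K D, marked=C F H I J K L
Mark D: refs=G, marked=C D F H I J K L
Mark G: refs=null, marked=C D F G H I J K L
Unmarked (collected): A B E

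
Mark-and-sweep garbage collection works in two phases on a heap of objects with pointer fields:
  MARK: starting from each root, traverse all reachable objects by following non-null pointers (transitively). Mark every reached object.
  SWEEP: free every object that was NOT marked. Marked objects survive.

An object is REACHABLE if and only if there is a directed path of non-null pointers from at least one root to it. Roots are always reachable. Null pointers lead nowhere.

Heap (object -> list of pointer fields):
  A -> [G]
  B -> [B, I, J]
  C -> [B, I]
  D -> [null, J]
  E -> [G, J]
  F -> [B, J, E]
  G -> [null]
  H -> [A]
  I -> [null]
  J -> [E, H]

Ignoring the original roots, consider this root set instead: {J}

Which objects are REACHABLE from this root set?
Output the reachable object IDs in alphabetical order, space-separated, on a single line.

Answer: A E G H J

Derivation:
Roots: J
Mark J: refs=E H, marked=J
Mark E: refs=G J, marked=E J
Mark H: refs=A, marked=E H J
Mark G: refs=null, marked=E G H J
Mark A: refs=G, marked=A E G H J
Unmarked (collected): B C D F I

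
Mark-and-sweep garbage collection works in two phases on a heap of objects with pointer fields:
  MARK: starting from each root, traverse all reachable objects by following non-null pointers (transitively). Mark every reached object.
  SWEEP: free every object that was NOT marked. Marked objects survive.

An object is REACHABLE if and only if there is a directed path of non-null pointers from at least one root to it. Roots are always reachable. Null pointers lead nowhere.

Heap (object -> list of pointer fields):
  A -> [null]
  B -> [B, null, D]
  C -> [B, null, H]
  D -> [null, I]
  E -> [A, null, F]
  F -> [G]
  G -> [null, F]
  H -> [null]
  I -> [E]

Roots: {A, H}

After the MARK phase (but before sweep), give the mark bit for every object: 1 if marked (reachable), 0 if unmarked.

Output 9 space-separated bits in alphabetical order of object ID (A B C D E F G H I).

Answer: 1 0 0 0 0 0 0 1 0

Derivation:
Roots: A H
Mark A: refs=null, marked=A
Mark H: refs=null, marked=A H
Unmarked (collected): B C D E F G I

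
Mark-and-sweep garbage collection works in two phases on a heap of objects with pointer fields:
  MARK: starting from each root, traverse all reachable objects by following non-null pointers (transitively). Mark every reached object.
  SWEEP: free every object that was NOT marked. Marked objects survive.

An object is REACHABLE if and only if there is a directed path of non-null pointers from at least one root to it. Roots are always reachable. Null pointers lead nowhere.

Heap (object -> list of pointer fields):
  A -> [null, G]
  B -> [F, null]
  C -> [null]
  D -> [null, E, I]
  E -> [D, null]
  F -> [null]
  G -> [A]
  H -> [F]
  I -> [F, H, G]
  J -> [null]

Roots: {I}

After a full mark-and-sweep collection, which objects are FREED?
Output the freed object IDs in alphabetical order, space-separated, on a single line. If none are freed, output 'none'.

Answer: B C D E J

Derivation:
Roots: I
Mark I: refs=F H G, marked=I
Mark F: refs=null, marked=F I
Mark H: refs=F, marked=F H I
Mark G: refs=A, marked=F G H I
Mark A: refs=null G, marked=A F G H I
Unmarked (collected): B C D E J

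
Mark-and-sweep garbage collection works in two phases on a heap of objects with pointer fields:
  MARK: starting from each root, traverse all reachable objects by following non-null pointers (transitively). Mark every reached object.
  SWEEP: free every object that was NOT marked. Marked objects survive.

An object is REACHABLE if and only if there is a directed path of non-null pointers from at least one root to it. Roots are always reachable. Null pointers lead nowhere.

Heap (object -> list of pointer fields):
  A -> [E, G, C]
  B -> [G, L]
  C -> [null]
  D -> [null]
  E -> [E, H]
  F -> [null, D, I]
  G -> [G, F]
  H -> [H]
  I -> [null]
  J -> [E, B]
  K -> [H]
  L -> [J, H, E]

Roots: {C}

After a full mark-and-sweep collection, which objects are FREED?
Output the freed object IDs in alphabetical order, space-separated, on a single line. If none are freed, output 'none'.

Roots: C
Mark C: refs=null, marked=C
Unmarked (collected): A B D E F G H I J K L

Answer: A B D E F G H I J K L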